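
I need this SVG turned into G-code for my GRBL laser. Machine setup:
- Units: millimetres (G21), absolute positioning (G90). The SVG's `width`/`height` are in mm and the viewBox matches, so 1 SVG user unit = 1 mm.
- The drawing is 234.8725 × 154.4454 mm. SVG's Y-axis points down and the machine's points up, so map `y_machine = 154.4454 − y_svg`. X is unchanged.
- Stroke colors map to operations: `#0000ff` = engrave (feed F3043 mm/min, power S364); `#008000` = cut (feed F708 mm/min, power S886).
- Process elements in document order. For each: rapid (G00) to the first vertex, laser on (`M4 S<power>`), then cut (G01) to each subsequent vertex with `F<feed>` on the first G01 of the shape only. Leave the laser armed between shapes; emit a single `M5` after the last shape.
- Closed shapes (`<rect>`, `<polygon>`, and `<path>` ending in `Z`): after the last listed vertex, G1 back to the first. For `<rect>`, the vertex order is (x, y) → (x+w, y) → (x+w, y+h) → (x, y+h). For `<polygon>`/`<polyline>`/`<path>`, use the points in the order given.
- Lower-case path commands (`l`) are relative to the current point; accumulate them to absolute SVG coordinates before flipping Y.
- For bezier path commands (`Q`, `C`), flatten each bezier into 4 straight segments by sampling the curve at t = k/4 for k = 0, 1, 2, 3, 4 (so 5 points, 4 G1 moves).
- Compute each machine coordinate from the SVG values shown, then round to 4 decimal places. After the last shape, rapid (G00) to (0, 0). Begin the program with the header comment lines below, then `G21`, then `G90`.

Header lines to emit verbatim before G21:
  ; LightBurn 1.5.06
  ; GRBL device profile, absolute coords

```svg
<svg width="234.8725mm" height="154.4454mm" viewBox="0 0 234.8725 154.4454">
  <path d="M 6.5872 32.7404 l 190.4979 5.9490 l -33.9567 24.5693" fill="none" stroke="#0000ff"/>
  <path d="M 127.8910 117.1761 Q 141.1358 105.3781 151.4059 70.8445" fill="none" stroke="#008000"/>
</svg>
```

viewBox `0 0 234.8725 154.4454` with mm width/height → 1 unit = 1 mm. Flip: y_m = 154.4454 − y_svg.

**Shape 1** — `<path>` open polyline, stroke `#0000ff` → engrave (S364, F3043). Machine vertices: (6.5872,121.7050) → (197.0851,115.7560) → (163.1284,91.1867). Open path.

**Shape 2** — `<path>` quadratic bezier, stroke `#008000` → cut (S886, F708). Control points (SVG): P0=(127.8910,117.1761), P1=(141.1358,105.3781), P2=(151.4059,70.8445); sampled at t=k/4. Machine vertices: (127.8910,37.2693) → (134.3275,44.5893) → (140.3921,54.7512) → (146.0849,67.7551) → (151.4059,83.6009). Open path.

; LightBurn 1.5.06
; GRBL device profile, absolute coords
G21
G90
G00 X6.5872 Y121.7050
M4 S364
G01 X197.0851 Y115.7560 F3043
G01 X163.1284 Y91.1867
G00 X127.8910 Y37.2693
M4 S886
G01 X134.3275 Y44.5893 F708
G01 X140.3921 Y54.7512
G01 X146.0849 Y67.7551
G01 X151.4059 Y83.6009
M5
G00 X0.0000 Y0.0000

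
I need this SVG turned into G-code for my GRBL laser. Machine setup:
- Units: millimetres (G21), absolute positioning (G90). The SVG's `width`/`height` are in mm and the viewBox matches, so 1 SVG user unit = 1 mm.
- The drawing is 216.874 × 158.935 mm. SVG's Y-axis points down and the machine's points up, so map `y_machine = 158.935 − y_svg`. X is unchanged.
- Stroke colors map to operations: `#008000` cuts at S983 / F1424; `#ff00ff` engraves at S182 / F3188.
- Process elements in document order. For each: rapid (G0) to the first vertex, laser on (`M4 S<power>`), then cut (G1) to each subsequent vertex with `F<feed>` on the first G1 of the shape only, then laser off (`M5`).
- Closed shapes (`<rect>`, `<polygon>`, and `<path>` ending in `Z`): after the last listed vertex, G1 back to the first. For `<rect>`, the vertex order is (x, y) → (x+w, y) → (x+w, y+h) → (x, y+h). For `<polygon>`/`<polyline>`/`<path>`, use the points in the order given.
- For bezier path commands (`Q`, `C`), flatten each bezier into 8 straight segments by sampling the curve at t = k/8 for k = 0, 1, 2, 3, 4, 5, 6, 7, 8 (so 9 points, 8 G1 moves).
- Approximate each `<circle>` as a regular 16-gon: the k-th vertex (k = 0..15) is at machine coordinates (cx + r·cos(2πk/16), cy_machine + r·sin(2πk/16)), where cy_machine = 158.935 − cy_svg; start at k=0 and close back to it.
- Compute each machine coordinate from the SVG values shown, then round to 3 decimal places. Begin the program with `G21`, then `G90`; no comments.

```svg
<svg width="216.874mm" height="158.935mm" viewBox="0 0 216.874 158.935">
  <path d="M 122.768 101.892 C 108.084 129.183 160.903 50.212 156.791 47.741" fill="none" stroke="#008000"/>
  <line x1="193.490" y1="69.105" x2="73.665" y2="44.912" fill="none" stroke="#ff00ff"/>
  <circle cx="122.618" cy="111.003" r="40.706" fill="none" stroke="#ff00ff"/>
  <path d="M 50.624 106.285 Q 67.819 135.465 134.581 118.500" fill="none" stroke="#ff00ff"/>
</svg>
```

viewBox `0 0 216.874 158.935` with mm width/height → 1 unit = 1 mm. Flip: y_m = 158.935 − y_svg.

**Shape 1** — `<path>` cubic bezier, stroke `#008000` → cut (S983, F1424). Control points (SVG): P0=(122.768,101.892), P1=(108.084,129.183), P2=(160.903,50.212), P3=(156.791,47.741); sampled at t=k/8. Machine vertices: (122.768,57.043) → (120.183,51.433) → (122.468,53.643) → (128.164,61.532) → (135.815,72.958) → (143.961,85.779) → (151.145,97.853) → (155.907,107.038) → (156.791,111.194). Open path.

**Shape 2** — `<line>` line segment, stroke `#ff00ff` → engrave (S182, F3188). Machine vertices: (193.490,89.830) → (73.665,114.023). Open path.

**Shape 3** — `<circle>` circle, stroke `#ff00ff` → engrave (S182, F3188). Machine vertices: (163.324,47.932) → (160.225,63.510) → (151.401,76.715) → (138.196,85.539) → (122.618,88.638) → (107.040,85.539) → (93.835,76.715) → (85.011,63.510) → (81.912,47.932) → (85.011,32.354) → (93.835,19.149) → (107.040,10.325) → (122.618,7.226) → (138.196,10.325) → (151.401,19.149) → (160.225,32.354) → (163.324,47.932). Closed: final G1 returns to the first vertex.

**Shape 4** — `<path>` quadratic bezier, stroke `#ff00ff` → engrave (S182, F3188). Control points (SVG): P0=(50.624,106.285), P1=(67.819,135.465), P2=(134.581,118.500); sampled at t=k/8. Machine vertices: (50.624,52.650) → (55.697,46.076) → (62.319,40.944) → (70.491,37.254) → (80.211,35.006) → (91.480,34.200) → (104.298,34.837) → (118.665,36.915) → (134.581,40.435). Open path.

G21
G90
G0 X122.768 Y57.043
M4 S983
G1 X120.183 Y51.433 F1424
G1 X122.468 Y53.643
G1 X128.164 Y61.532
G1 X135.815 Y72.958
G1 X143.961 Y85.779
G1 X151.145 Y97.853
G1 X155.907 Y107.038
G1 X156.791 Y111.194
M5
G0 X193.490 Y89.830
M4 S182
G1 X73.665 Y114.023 F3188
M5
G0 X163.324 Y47.932
M4 S182
G1 X160.225 Y63.510 F3188
G1 X151.401 Y76.715
G1 X138.196 Y85.539
G1 X122.618 Y88.638
G1 X107.040 Y85.539
G1 X93.835 Y76.715
G1 X85.011 Y63.510
G1 X81.912 Y47.932
G1 X85.011 Y32.354
G1 X93.835 Y19.149
G1 X107.040 Y10.325
G1 X122.618 Y7.226
G1 X138.196 Y10.325
G1 X151.401 Y19.149
G1 X160.225 Y32.354
G1 X163.324 Y47.932
M5
G0 X50.624 Y52.650
M4 S182
G1 X55.697 Y46.076 F3188
G1 X62.319 Y40.944
G1 X70.491 Y37.254
G1 X80.211 Y35.006
G1 X91.480 Y34.200
G1 X104.298 Y34.837
G1 X118.665 Y36.915
G1 X134.581 Y40.435
M5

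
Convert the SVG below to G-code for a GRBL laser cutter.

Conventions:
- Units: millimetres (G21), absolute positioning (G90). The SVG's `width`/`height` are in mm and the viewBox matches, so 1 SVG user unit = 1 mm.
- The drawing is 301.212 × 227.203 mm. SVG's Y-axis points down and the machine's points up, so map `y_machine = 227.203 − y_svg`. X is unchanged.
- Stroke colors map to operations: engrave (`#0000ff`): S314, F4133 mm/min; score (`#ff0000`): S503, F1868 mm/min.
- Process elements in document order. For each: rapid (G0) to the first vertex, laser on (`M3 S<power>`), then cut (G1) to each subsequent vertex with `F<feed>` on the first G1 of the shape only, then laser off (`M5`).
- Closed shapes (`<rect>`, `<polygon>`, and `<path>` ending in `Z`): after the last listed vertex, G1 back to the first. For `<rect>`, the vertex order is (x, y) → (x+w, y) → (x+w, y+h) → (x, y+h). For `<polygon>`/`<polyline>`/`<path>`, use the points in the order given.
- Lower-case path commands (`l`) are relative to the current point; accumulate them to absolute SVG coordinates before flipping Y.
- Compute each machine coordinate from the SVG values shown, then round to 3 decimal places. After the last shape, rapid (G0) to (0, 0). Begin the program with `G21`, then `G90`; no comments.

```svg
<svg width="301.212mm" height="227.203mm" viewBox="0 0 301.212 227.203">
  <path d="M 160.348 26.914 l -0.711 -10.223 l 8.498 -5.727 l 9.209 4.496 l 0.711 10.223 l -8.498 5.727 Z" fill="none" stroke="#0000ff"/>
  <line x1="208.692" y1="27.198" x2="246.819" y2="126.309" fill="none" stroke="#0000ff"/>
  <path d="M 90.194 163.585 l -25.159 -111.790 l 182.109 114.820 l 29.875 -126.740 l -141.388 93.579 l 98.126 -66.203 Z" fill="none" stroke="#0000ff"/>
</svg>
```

G21
G90
G0 X160.348 Y200.289
M3 S314
G1 X159.637 Y210.512 F4133
G1 X168.135 Y216.239
G1 X177.344 Y211.743
G1 X178.055 Y201.520
G1 X169.557 Y195.793
G1 X160.348 Y200.289
M5
G0 X208.692 Y200.005
M3 S314
G1 X246.819 Y100.894 F4133
M5
G0 X90.194 Y63.618
M3 S314
G1 X65.035 Y175.408 F4133
G1 X247.144 Y60.588
G1 X277.019 Y187.328
G1 X135.631 Y93.749
G1 X233.757 Y159.952
G1 X90.194 Y63.618
M5
G0 X0.000 Y0.000

Since the viewBox matches the mm dimensions, user units are millimetres directly. The only transform is the Y-flip y_m = 227.203 − y_svg.

Shape 1 is a regular polygon drawn with `<path>`. Its stroke #0000ff means engrave at S314, F4133. After flipping Y the toolpath is (160.348,200.289) → (159.637,210.512) → (168.135,216.239) → (177.344,211.743) → (178.055,201.520) → (169.557,195.793) → (160.348,200.289), returning to the start.

Shape 2 is a line segment drawn with `<line>`. Its stroke #0000ff means engrave at S314, F4133. After flipping Y the toolpath is (208.692,200.005) → (246.819,100.894).

Shape 3 is a closed polygon drawn with `<path>`. Its stroke #0000ff means engrave at S314, F4133. After flipping Y the toolpath is (90.194,63.618) → (65.035,175.408) → (247.144,60.588) → (277.019,187.328) → (135.631,93.749) → (233.757,159.952) → (90.194,63.618), returning to the start.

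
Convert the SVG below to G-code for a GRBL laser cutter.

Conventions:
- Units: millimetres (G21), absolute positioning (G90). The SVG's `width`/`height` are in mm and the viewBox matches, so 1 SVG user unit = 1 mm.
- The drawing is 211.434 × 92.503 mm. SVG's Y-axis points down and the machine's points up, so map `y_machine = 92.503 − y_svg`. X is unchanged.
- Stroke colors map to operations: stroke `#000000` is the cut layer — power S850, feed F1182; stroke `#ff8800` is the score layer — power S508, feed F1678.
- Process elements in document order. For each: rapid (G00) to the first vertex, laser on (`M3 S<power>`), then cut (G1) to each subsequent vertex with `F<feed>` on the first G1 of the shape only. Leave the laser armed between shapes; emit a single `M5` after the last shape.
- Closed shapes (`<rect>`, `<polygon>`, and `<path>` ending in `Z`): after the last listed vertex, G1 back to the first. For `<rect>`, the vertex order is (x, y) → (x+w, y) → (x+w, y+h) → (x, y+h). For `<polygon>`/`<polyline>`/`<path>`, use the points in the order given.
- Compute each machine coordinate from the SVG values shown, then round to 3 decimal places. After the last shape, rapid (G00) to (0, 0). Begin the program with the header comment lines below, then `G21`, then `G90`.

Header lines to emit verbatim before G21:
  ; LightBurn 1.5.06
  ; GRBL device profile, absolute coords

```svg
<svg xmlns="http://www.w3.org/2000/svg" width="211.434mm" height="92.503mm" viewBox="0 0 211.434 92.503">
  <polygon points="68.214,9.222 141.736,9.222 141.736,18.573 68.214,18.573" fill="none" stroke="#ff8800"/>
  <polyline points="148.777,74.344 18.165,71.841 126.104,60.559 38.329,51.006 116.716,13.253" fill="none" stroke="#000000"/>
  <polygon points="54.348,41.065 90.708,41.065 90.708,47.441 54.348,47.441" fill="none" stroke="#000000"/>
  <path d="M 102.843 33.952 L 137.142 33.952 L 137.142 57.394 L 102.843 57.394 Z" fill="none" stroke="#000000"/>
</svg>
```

Since the viewBox matches the mm dimensions, user units are millimetres directly. The only transform is the Y-flip y_m = 92.503 − y_svg.

Shape 1 is a rectangle drawn with `<polygon>`. Its stroke #ff8800 means score at S508, F1678. After flipping Y the toolpath is (68.214,83.281) → (141.736,83.281) → (141.736,73.930) → (68.214,73.930) → (68.214,83.281), returning to the start.

Shape 2 is a open polyline drawn with `<polyline>`. Its stroke #000000 means cut at S850, F1182. After flipping Y the toolpath is (148.777,18.159) → (18.165,20.662) → (126.104,31.944) → (38.329,41.497) → (116.716,79.250).

Shape 3 is a rectangle drawn with `<polygon>`. Its stroke #000000 means cut at S850, F1182. After flipping Y the toolpath is (54.348,51.438) → (90.708,51.438) → (90.708,45.062) → (54.348,45.062) → (54.348,51.438), returning to the start.

Shape 4 is a rectangle drawn with `<path>`. Its stroke #000000 means cut at S850, F1182. After flipping Y the toolpath is (102.843,58.551) → (137.142,58.551) → (137.142,35.109) → (102.843,35.109) → (102.843,58.551), returning to the start.

; LightBurn 1.5.06
; GRBL device profile, absolute coords
G21
G90
G00 X68.214 Y83.281
M3 S508
G1 X141.736 Y83.281 F1678
G1 X141.736 Y73.930
G1 X68.214 Y73.930
G1 X68.214 Y83.281
G00 X148.777 Y18.159
M3 S850
G1 X18.165 Y20.662 F1182
G1 X126.104 Y31.944
G1 X38.329 Y41.497
G1 X116.716 Y79.250
G00 X54.348 Y51.438
M3 S850
G1 X90.708 Y51.438 F1182
G1 X90.708 Y45.062
G1 X54.348 Y45.062
G1 X54.348 Y51.438
G00 X102.843 Y58.551
M3 S850
G1 X137.142 Y58.551 F1182
G1 X137.142 Y35.109
G1 X102.843 Y35.109
G1 X102.843 Y58.551
M5
G00 X0.000 Y0.000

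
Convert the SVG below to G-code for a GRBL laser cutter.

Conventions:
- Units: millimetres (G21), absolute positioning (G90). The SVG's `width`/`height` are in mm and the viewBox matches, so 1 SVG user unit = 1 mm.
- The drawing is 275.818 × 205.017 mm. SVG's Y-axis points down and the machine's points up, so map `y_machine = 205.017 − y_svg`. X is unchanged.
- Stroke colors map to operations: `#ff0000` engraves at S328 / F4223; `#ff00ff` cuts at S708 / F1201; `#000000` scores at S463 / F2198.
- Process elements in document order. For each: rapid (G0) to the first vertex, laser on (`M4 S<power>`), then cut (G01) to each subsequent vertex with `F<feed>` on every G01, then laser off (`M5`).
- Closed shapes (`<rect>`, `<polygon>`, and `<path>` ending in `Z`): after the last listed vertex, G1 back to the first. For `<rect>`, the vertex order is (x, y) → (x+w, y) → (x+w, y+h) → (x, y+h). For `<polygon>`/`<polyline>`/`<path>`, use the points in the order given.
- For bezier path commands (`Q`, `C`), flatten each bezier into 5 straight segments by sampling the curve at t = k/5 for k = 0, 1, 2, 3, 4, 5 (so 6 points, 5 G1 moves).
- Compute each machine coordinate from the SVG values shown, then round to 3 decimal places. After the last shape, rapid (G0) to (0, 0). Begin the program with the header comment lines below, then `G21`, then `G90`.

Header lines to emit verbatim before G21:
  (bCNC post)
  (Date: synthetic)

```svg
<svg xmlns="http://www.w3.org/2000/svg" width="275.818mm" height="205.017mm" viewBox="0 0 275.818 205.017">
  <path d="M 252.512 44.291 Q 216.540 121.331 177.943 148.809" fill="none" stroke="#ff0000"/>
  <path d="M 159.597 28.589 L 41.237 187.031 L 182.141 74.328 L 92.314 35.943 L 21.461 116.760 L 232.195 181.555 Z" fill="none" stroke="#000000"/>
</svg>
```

viewBox `0 0 275.818 205.017` with mm width/height → 1 unit = 1 mm. Flip: y_m = 205.017 − y_svg.

**Shape 1** — `<path>` quadratic bezier, stroke `#ff0000` → engrave (S328, F4223). Control points (SVG): P0=(252.512,44.291), P1=(216.540,121.331), P2=(177.943,148.809); sampled at t=k/5. Machine vertices: (252.512,160.726) → (238.018,131.892) → (223.314,107.024) → (208.401,86.120) → (193.277,69.182) → (177.943,56.208). Open path.

**Shape 2** — `<path>` closed polygon, stroke `#000000` → score (S463, F2198). Machine vertices: (159.597,176.428) → (41.237,17.986) → (182.141,130.689) → (92.314,169.074) → (21.461,88.257) → (232.195,23.462) → (159.597,176.428). Closed: final G1 returns to the first vertex.

(bCNC post)
(Date: synthetic)
G21
G90
G0 X252.512 Y160.726
M4 S328
G01 X238.018 Y131.892 F4223
G01 X223.314 Y107.024 F4223
G01 X208.401 Y86.120 F4223
G01 X193.277 Y69.182 F4223
G01 X177.943 Y56.208 F4223
M5
G0 X159.597 Y176.428
M4 S463
G01 X41.237 Y17.986 F2198
G01 X182.141 Y130.689 F2198
G01 X92.314 Y169.074 F2198
G01 X21.461 Y88.257 F2198
G01 X232.195 Y23.462 F2198
G01 X159.597 Y176.428 F2198
M5
G0 X0.000 Y0.000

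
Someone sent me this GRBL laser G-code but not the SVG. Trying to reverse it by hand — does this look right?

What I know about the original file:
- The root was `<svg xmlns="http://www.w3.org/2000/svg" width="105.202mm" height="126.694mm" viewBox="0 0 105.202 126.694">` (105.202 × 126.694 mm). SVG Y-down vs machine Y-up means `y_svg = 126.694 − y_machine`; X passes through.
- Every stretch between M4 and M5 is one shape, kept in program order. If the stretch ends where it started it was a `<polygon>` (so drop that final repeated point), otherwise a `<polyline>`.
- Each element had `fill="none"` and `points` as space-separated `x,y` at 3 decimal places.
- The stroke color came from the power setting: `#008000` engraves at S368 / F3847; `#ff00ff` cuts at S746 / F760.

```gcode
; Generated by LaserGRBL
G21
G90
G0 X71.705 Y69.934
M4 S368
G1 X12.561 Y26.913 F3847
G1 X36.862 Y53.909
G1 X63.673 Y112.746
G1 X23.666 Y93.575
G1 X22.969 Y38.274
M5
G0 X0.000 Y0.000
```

Machine Y-up, SVG Y-down with viewBox height 126.694, so y_svg = 126.694 − y_machine; X carries over. Every run uses S368, so all elements get stroke `#008000` (engrave).

Run 1: The run is open, so emit a `<polyline>` with points (Y-flipped): 71.705,56.760 12.561,99.781 36.862,72.785 63.673,13.948 23.666,33.119 22.969,88.420.

<svg xmlns="http://www.w3.org/2000/svg" width="105.202mm" height="126.694mm" viewBox="0 0 105.202 126.694">
  <polyline points="71.705,56.760 12.561,99.781 36.862,72.785 63.673,13.948 23.666,33.119 22.969,88.420" fill="none" stroke="#008000"/>
</svg>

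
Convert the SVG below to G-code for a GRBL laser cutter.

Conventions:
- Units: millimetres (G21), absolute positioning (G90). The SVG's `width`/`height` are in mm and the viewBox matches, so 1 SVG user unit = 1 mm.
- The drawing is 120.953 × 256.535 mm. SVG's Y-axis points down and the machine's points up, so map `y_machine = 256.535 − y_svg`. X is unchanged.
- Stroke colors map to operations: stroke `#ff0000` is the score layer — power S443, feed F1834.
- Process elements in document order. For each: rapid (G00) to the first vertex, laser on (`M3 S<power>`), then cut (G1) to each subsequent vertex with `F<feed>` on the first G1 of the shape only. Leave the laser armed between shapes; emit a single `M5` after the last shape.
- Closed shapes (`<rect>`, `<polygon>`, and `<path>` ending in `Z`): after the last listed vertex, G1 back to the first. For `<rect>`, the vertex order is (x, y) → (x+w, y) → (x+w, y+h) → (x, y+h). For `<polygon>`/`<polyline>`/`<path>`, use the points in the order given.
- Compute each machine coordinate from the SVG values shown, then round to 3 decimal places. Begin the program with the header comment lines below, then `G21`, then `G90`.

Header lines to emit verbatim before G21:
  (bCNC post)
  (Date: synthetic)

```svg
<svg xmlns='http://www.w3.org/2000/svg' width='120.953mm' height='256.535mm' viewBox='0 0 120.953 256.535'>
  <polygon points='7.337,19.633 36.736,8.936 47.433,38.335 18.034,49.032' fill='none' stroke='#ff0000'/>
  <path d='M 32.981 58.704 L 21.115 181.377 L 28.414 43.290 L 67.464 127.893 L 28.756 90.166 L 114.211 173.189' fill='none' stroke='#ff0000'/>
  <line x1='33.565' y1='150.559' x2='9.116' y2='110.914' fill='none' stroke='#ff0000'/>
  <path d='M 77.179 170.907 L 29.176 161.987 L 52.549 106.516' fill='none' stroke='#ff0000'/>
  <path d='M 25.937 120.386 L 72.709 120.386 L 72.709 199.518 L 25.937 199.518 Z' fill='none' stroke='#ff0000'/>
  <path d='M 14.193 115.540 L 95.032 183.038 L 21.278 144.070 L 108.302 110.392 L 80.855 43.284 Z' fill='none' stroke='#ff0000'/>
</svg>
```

viewBox `0 0 120.953 256.535` with mm width/height → 1 unit = 1 mm. Flip: y_m = 256.535 − y_svg.

**Shape 1** — `<polygon>` regular polygon, stroke `#ff0000` → score (S443, F1834). Machine vertices: (7.337,236.902) → (36.736,247.599) → (47.433,218.200) → (18.034,207.503) → (7.337,236.902). Closed: final G1 returns to the first vertex.

**Shape 2** — `<path>` open polyline, stroke `#ff0000` → score (S443, F1834). Machine vertices: (32.981,197.831) → (21.115,75.158) → (28.414,213.245) → (67.464,128.642) → (28.756,166.369) → (114.211,83.346). Open path.

**Shape 3** — `<line>` line segment, stroke `#ff0000` → score (S443, F1834). Machine vertices: (33.565,105.976) → (9.116,145.621). Open path.

**Shape 4** — `<path>` open polyline, stroke `#ff0000` → score (S443, F1834). Machine vertices: (77.179,85.628) → (29.176,94.548) → (52.549,150.019). Open path.

**Shape 5** — `<path>` rectangle, stroke `#ff0000` → score (S443, F1834). Machine vertices: (25.937,136.149) → (72.709,136.149) → (72.709,57.017) → (25.937,57.017) → (25.937,136.149). Closed: final G1 returns to the first vertex.

**Shape 6** — `<path>` closed polygon, stroke `#ff0000` → score (S443, F1834). Machine vertices: (14.193,140.995) → (95.032,73.497) → (21.278,112.465) → (108.302,146.143) → (80.855,213.251) → (14.193,140.995). Closed: final G1 returns to the first vertex.

(bCNC post)
(Date: synthetic)
G21
G90
G00 X7.337 Y236.902
M3 S443
G1 X36.736 Y247.599 F1834
G1 X47.433 Y218.200
G1 X18.034 Y207.503
G1 X7.337 Y236.902
G00 X32.981 Y197.831
M3 S443
G1 X21.115 Y75.158 F1834
G1 X28.414 Y213.245
G1 X67.464 Y128.642
G1 X28.756 Y166.369
G1 X114.211 Y83.346
G00 X33.565 Y105.976
M3 S443
G1 X9.116 Y145.621 F1834
G00 X77.179 Y85.628
M3 S443
G1 X29.176 Y94.548 F1834
G1 X52.549 Y150.019
G00 X25.937 Y136.149
M3 S443
G1 X72.709 Y136.149 F1834
G1 X72.709 Y57.017
G1 X25.937 Y57.017
G1 X25.937 Y136.149
G00 X14.193 Y140.995
M3 S443
G1 X95.032 Y73.497 F1834
G1 X21.278 Y112.465
G1 X108.302 Y146.143
G1 X80.855 Y213.251
G1 X14.193 Y140.995
M5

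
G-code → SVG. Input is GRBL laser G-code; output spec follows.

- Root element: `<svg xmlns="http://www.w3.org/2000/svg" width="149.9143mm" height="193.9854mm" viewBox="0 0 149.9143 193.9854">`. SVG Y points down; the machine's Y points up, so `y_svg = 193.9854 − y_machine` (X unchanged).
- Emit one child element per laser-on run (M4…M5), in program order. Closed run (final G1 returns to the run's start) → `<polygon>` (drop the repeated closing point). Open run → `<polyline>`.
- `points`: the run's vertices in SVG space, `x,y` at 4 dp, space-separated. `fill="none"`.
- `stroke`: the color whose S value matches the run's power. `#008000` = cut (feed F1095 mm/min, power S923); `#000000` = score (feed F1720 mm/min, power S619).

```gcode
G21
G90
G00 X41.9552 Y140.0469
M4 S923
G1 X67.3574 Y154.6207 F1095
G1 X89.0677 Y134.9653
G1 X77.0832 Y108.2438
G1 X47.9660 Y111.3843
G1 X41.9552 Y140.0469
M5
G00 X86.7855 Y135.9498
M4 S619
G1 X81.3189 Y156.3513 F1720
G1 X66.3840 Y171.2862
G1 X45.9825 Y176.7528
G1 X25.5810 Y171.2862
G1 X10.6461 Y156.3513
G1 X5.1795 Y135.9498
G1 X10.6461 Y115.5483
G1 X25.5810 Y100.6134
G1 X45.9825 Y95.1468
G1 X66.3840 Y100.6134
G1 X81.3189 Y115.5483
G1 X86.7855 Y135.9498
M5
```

<svg xmlns="http://www.w3.org/2000/svg" width="149.9143mm" height="193.9854mm" viewBox="0 0 149.9143 193.9854">
  <polygon points="41.9552,53.9385 67.3574,39.3647 89.0677,59.0201 77.0832,85.7416 47.9660,82.6011" fill="none" stroke="#008000"/>
  <polygon points="86.7855,58.0356 81.3189,37.6341 66.3840,22.6992 45.9825,17.2326 25.5810,22.6992 10.6461,37.6341 5.1795,58.0356 10.6461,78.4371 25.5810,93.3720 45.9825,98.8386 66.3840,93.3720 81.3189,78.4371" fill="none" stroke="#000000"/>
</svg>

Each laser-on run becomes one SVG element. Flip Y back into SVG space with y_svg = 193.9854 − y_machine.

Run 1: S923 ⇒ cut layer `#008000`. The run returns to its start, so emit a `<polygon>` with points (Y-flipped): 41.9552,53.9385 67.3574,39.3647 89.0677,59.0201 77.0832,85.7416 47.9660,82.6011.

Run 2: the run's S619 means `#000000` (score). The run returns to its start, so emit a `<polygon>` with points (Y-flipped): 86.7855,58.0356 81.3189,37.6341 66.3840,22.6992 45.9825,17.2326 25.5810,22.6992 10.6461,37.6341 5.1795,58.0356 10.6461,78.4371 25.5810,93.3720 45.9825,98.8386 66.3840,93.3720 81.3189,78.4371.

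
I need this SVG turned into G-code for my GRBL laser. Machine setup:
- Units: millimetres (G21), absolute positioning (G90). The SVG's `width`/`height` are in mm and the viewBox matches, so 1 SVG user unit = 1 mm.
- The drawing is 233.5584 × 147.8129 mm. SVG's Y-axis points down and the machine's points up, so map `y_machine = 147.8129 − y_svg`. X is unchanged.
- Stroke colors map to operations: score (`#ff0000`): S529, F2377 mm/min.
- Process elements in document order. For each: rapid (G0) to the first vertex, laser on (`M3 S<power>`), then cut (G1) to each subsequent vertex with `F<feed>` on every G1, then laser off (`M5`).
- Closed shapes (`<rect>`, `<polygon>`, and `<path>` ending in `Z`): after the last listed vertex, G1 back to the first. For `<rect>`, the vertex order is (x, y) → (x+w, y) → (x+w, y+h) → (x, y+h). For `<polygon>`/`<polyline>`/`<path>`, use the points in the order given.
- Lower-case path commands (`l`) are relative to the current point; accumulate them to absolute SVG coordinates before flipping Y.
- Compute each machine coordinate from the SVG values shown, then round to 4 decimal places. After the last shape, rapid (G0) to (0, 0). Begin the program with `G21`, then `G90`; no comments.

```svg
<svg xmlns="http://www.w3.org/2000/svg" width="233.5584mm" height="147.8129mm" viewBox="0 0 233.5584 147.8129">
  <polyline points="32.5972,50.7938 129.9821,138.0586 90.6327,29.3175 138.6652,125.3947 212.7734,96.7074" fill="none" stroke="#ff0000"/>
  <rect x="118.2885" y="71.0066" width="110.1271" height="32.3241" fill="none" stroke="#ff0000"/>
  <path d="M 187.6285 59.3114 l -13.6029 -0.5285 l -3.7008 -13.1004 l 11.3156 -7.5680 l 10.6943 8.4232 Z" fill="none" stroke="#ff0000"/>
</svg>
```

1 u = 1 mm; y_m = 147.8129 − y.

[1] `<polyline>` open polyline, #ff0000→score S529 F2377: (32.5972,97.0191) → (129.9821,9.7543) → (90.6327,118.4954) → (138.6652,22.4182) → (212.7734,51.1055)

[2] `<rect>` rectangle, #ff0000→score S529 F2377: (118.2885,76.8063) → (228.4156,76.8063) → (228.4156,44.4822) → (118.2885,44.4822) → (118.2885,76.8063) (closed)

[3] `<path>` regular polygon, #ff0000→score S529 F2377: (187.6285,88.5015) → (174.0256,89.0300) → (170.3248,102.1304) → (181.6404,109.6984) → (192.3347,101.2752) → (187.6285,88.5015) (closed)

G21
G90
G0 X32.5972 Y97.0191
M3 S529
G1 X129.9821 Y9.7543 F2377
G1 X90.6327 Y118.4954 F2377
G1 X138.6652 Y22.4182 F2377
G1 X212.7734 Y51.1055 F2377
M5
G0 X118.2885 Y76.8063
M3 S529
G1 X228.4156 Y76.8063 F2377
G1 X228.4156 Y44.4822 F2377
G1 X118.2885 Y44.4822 F2377
G1 X118.2885 Y76.8063 F2377
M5
G0 X187.6285 Y88.5015
M3 S529
G1 X174.0256 Y89.0300 F2377
G1 X170.3248 Y102.1304 F2377
G1 X181.6404 Y109.6984 F2377
G1 X192.3347 Y101.2752 F2377
G1 X187.6285 Y88.5015 F2377
M5
G0 X0.0000 Y0.0000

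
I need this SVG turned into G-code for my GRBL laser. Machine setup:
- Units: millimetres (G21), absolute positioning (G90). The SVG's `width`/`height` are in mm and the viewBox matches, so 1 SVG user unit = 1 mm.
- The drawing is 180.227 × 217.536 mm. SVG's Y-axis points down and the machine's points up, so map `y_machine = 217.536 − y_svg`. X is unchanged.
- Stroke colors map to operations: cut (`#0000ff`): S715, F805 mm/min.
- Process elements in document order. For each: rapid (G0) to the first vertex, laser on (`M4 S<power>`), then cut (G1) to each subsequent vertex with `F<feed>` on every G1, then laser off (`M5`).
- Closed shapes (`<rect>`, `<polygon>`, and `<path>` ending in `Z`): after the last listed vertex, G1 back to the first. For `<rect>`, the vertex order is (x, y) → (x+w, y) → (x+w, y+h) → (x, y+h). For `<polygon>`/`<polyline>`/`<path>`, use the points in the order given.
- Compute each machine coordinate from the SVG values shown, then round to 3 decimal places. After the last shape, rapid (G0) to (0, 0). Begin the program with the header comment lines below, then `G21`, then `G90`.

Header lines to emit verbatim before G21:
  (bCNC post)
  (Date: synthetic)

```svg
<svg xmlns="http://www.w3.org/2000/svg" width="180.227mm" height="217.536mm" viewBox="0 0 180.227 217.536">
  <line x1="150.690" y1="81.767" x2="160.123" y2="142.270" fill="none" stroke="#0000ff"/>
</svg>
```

(bCNC post)
(Date: synthetic)
G21
G90
G0 X150.690 Y135.769
M4 S715
G1 X160.123 Y75.266 F805
M5
G0 X0.000 Y0.000

Since the viewBox matches the mm dimensions, user units are millimetres directly. The only transform is the Y-flip y_m = 217.536 − y_svg.

Shape 1 is a line segment drawn with `<line>`. Its stroke #0000ff means cut at S715, F805. After flipping Y the toolpath is (150.690,135.769) → (160.123,75.266).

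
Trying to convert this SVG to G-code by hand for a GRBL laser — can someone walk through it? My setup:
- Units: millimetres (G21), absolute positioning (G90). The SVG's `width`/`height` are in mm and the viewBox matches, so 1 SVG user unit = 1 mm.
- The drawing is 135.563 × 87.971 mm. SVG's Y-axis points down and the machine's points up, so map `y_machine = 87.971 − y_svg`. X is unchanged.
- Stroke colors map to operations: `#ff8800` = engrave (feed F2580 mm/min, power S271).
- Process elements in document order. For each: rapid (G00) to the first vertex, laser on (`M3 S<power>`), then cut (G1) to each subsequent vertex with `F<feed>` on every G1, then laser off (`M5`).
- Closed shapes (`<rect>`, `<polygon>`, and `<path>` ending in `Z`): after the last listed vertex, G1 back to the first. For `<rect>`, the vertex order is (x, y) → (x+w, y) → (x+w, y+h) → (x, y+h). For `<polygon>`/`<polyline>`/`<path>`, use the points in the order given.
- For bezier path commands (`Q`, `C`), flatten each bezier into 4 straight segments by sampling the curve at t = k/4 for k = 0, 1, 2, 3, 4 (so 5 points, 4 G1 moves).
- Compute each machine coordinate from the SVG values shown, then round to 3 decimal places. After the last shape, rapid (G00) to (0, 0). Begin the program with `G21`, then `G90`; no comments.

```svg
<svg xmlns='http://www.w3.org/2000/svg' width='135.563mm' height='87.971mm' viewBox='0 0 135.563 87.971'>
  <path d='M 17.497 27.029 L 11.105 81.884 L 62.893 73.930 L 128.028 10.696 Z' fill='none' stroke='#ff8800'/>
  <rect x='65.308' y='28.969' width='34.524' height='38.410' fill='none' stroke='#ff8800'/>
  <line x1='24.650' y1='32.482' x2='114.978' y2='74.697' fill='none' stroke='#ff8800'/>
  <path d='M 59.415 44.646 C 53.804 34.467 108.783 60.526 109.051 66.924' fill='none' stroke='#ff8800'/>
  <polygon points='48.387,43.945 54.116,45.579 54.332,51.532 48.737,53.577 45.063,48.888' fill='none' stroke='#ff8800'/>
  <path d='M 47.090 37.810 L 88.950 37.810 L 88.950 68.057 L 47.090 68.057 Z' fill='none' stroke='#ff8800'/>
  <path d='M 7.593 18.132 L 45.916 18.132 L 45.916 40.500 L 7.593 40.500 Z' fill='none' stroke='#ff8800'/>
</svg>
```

viewBox `0 0 135.563 87.971` with mm width/height → 1 unit = 1 mm. Flip: y_m = 87.971 − y_svg.

**Shape 1** — `<path>` closed polygon, stroke `#ff8800` → engrave (S271, F2580). Machine vertices: (17.497,60.942) → (11.105,6.087) → (62.893,14.041) → (128.028,77.275) → (17.497,60.942). Closed: final G1 returns to the first vertex.

**Shape 2** — `<rect>` rectangle, stroke `#ff8800` → engrave (S271, F2580). Machine vertices: (65.308,59.002) → (99.832,59.002) → (99.832,20.592) → (65.308,20.592) → (65.308,59.002). Closed: final G1 returns to the first vertex.

**Shape 3** — `<line>` line segment, stroke `#ff8800` → engrave (S271, F2580). Machine vertices: (24.650,55.489) → (114.978,13.274). Open path.

**Shape 4** — `<path>` cubic bezier, stroke `#ff8800` → engrave (S271, F2580). Control points (SVG): P0=(59.415,44.646), P1=(53.804,34.467), P2=(108.783,60.526), P3=(109.051,66.924); sampled at t=k/4. Machine vertices: (59.415,43.325) → (64.766,45.038) → (82.028,38.402) → (100.393,28.659) → (109.051,21.047). Open path.

**Shape 5** — `<polygon>` regular polygon, stroke `#ff8800` → engrave (S271, F2580). Machine vertices: (48.387,44.026) → (54.116,42.392) → (54.332,36.439) → (48.737,34.394) → (45.063,39.083) → (48.387,44.026). Closed: final G1 returns to the first vertex.

**Shape 6** — `<path>` rectangle, stroke `#ff8800` → engrave (S271, F2580). Machine vertices: (47.090,50.161) → (88.950,50.161) → (88.950,19.914) → (47.090,19.914) → (47.090,50.161). Closed: final G1 returns to the first vertex.

**Shape 7** — `<path>` rectangle, stroke `#ff8800` → engrave (S271, F2580). Machine vertices: (7.593,69.839) → (45.916,69.839) → (45.916,47.471) → (7.593,47.471) → (7.593,69.839). Closed: final G1 returns to the first vertex.

G21
G90
G00 X17.497 Y60.942
M3 S271
G1 X11.105 Y6.087 F2580
G1 X62.893 Y14.041 F2580
G1 X128.028 Y77.275 F2580
G1 X17.497 Y60.942 F2580
M5
G00 X65.308 Y59.002
M3 S271
G1 X99.832 Y59.002 F2580
G1 X99.832 Y20.592 F2580
G1 X65.308 Y20.592 F2580
G1 X65.308 Y59.002 F2580
M5
G00 X24.650 Y55.489
M3 S271
G1 X114.978 Y13.274 F2580
M5
G00 X59.415 Y43.325
M3 S271
G1 X64.766 Y45.038 F2580
G1 X82.028 Y38.402 F2580
G1 X100.393 Y28.659 F2580
G1 X109.051 Y21.047 F2580
M5
G00 X48.387 Y44.026
M3 S271
G1 X54.116 Y42.392 F2580
G1 X54.332 Y36.439 F2580
G1 X48.737 Y34.394 F2580
G1 X45.063 Y39.083 F2580
G1 X48.387 Y44.026 F2580
M5
G00 X47.090 Y50.161
M3 S271
G1 X88.950 Y50.161 F2580
G1 X88.950 Y19.914 F2580
G1 X47.090 Y19.914 F2580
G1 X47.090 Y50.161 F2580
M5
G00 X7.593 Y69.839
M3 S271
G1 X45.916 Y69.839 F2580
G1 X45.916 Y47.471 F2580
G1 X7.593 Y47.471 F2580
G1 X7.593 Y69.839 F2580
M5
G00 X0.000 Y0.000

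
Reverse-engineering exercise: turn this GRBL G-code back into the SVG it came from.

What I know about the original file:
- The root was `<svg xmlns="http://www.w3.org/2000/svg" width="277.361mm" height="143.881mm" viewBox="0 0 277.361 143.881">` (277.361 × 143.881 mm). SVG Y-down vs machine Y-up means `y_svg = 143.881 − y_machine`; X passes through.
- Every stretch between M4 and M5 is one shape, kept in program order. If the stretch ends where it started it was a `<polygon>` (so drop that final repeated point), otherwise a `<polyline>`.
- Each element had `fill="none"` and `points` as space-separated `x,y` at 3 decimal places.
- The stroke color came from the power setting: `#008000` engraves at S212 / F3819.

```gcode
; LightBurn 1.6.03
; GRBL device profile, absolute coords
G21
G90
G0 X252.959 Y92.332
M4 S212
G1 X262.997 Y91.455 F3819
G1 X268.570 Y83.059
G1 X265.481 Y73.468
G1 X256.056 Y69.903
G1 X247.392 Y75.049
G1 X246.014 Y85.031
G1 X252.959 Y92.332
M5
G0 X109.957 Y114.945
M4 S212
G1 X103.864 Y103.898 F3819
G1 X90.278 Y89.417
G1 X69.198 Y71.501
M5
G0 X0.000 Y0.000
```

y_svg = 143.881 − y_m. Every run uses S212, so all elements get stroke `#008000` (engrave).

[1] closed run; points: 252.959,51.549 262.997,52.426 268.570,60.822 265.481,70.413 256.056,73.978 247.392,68.832 246.014,58.850

[2] open run; points: 109.957,28.936 103.864,39.983 90.278,54.464 69.198,72.380

<svg xmlns="http://www.w3.org/2000/svg" width="277.361mm" height="143.881mm" viewBox="0 0 277.361 143.881">
  <polygon points="252.959,51.549 262.997,52.426 268.570,60.822 265.481,70.413 256.056,73.978 247.392,68.832 246.014,58.850" fill="none" stroke="#008000"/>
  <polyline points="109.957,28.936 103.864,39.983 90.278,54.464 69.198,72.380" fill="none" stroke="#008000"/>
</svg>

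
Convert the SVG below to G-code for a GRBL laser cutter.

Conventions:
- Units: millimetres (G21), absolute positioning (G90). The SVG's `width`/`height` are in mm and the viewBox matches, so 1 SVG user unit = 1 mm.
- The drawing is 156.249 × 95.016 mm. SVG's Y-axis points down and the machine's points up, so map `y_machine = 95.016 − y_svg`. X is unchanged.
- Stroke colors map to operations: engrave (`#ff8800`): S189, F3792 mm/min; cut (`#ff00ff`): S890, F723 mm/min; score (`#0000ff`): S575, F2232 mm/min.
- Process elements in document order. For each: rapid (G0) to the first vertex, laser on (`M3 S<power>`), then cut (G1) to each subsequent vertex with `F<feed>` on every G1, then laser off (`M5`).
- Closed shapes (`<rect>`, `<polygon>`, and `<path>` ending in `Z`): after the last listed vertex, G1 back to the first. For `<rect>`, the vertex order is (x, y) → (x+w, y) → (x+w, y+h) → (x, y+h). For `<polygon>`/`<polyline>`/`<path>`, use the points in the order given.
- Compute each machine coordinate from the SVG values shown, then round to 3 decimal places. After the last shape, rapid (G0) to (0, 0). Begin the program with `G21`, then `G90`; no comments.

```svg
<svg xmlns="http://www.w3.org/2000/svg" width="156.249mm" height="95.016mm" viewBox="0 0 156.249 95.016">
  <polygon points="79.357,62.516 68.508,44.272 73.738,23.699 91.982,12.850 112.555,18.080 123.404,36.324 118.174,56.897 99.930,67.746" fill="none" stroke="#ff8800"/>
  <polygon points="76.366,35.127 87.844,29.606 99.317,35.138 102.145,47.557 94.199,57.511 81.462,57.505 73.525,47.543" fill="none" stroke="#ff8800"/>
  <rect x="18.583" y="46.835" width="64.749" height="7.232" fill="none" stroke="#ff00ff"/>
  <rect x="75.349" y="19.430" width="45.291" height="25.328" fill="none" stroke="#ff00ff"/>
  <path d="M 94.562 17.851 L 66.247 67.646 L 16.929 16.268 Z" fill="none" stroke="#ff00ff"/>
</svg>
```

G21
G90
G0 X79.357 Y32.500
M3 S189
G1 X68.508 Y50.744 F3792
G1 X73.738 Y71.317 F3792
G1 X91.982 Y82.166 F3792
G1 X112.555 Y76.936 F3792
G1 X123.404 Y58.692 F3792
G1 X118.174 Y38.119 F3792
G1 X99.930 Y27.270 F3792
G1 X79.357 Y32.500 F3792
M5
G0 X76.366 Y59.889
M3 S189
G1 X87.844 Y65.410 F3792
G1 X99.317 Y59.878 F3792
G1 X102.145 Y47.459 F3792
G1 X94.199 Y37.505 F3792
G1 X81.462 Y37.511 F3792
G1 X73.525 Y47.473 F3792
G1 X76.366 Y59.889 F3792
M5
G0 X18.583 Y48.181
M3 S890
G1 X83.332 Y48.181 F723
G1 X83.332 Y40.949 F723
G1 X18.583 Y40.949 F723
G1 X18.583 Y48.181 F723
M5
G0 X75.349 Y75.586
M3 S890
G1 X120.640 Y75.586 F723
G1 X120.640 Y50.258 F723
G1 X75.349 Y50.258 F723
G1 X75.349 Y75.586 F723
M5
G0 X94.562 Y77.165
M3 S890
G1 X66.247 Y27.370 F723
G1 X16.929 Y78.748 F723
G1 X94.562 Y77.165 F723
M5
G0 X0.000 Y0.000

Since the viewBox matches the mm dimensions, user units are millimetres directly. The only transform is the Y-flip y_m = 95.016 − y_svg.

Shape 1 is a regular polygon drawn with `<polygon>`. Its stroke #ff8800 means engrave at S189, F3792. After flipping Y the toolpath is (79.357,32.500) → (68.508,50.744) → (73.738,71.317) → (91.982,82.166) → (112.555,76.936) → (123.404,58.692) → (118.174,38.119) → (99.930,27.270) → (79.357,32.500), returning to the start.

Shape 2 is a regular polygon drawn with `<polygon>`. Its stroke #ff8800 means engrave at S189, F3792. After flipping Y the toolpath is (76.366,59.889) → (87.844,65.410) → (99.317,59.878) → (102.145,47.459) → (94.199,37.505) → (81.462,37.511) → (73.525,47.473) → (76.366,59.889), returning to the start.

Shape 3 is a rectangle drawn with `<rect>`. Its stroke #ff00ff means cut at S890, F723. After flipping Y the toolpath is (18.583,48.181) → (83.332,48.181) → (83.332,40.949) → (18.583,40.949) → (18.583,48.181), returning to the start.

Shape 4 is a rectangle drawn with `<rect>`. Its stroke #ff00ff means cut at S890, F723. After flipping Y the toolpath is (75.349,75.586) → (120.640,75.586) → (120.640,50.258) → (75.349,50.258) → (75.349,75.586), returning to the start.

Shape 5 is a closed polygon drawn with `<path>`. Its stroke #ff00ff means cut at S890, F723. After flipping Y the toolpath is (94.562,77.165) → (66.247,27.370) → (16.929,78.748) → (94.562,77.165), returning to the start.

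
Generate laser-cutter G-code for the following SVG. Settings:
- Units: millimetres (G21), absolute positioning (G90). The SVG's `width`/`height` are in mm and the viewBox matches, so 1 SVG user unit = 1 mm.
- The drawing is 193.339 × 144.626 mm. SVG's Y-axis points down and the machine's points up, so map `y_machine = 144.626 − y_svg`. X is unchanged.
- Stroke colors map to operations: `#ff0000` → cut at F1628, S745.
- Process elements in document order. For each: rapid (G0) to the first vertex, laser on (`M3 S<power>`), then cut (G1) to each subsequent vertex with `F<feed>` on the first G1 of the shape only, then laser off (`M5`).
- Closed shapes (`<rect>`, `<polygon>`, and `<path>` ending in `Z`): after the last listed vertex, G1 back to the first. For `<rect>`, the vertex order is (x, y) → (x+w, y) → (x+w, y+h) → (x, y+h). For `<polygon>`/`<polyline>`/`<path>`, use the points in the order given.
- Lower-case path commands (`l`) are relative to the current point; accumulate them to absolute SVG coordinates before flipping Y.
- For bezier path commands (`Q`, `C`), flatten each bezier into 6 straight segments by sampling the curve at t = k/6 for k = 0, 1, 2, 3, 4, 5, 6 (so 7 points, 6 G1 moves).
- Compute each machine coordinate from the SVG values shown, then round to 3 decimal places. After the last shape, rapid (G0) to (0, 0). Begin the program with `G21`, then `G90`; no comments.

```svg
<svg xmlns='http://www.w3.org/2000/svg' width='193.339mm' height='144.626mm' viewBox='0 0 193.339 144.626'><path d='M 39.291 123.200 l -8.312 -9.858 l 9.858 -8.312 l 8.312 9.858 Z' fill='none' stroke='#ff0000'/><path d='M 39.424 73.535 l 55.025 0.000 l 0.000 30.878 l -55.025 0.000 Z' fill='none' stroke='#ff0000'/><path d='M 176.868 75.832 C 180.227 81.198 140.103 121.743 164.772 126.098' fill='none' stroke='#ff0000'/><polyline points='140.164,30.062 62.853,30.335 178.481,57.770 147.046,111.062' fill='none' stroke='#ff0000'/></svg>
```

viewBox `0 0 193.339 144.626` with mm width/height → 1 unit = 1 mm. Flip: y_m = 144.626 − y_svg.

**Shape 1** — `<path>` regular polygon, stroke `#ff0000` → cut (S745, F1628). Machine vertices: (39.291,21.426) → (30.979,31.284) → (40.837,39.596) → (49.149,29.738) → (39.291,21.426). Closed: final G1 returns to the first vertex.

**Shape 2** — `<path>` rectangle, stroke `#ff0000` → cut (S745, F1628). Machine vertices: (39.424,71.091) → (94.449,71.091) → (94.449,40.213) → (39.424,40.213) → (39.424,71.091). Closed: final G1 returns to the first vertex.

**Shape 3** — `<path>` cubic bezier, stroke `#ff0000` → cut (S745, F1628). Control points (SVG): P0=(176.868,75.832), P1=(180.227,81.198), P2=(140.103,121.743), P3=(164.772,126.098); sampled at t=k/6. Machine vertices: (176.868,68.794) → (175.425,63.510) → (169.743,54.345) → (162.829,43.282) → (157.690,32.303) → (157.336,23.391) → (164.772,18.528). Open path.

**Shape 4** — `<polyline>` open polyline, stroke `#ff0000` → cut (S745, F1628). Machine vertices: (140.164,114.564) → (62.853,114.291) → (178.481,86.856) → (147.046,33.564). Open path.

G21
G90
G0 X39.291 Y21.426
M3 S745
G1 X30.979 Y31.284 F1628
G1 X40.837 Y39.596
G1 X49.149 Y29.738
G1 X39.291 Y21.426
M5
G0 X39.424 Y71.091
M3 S745
G1 X94.449 Y71.091 F1628
G1 X94.449 Y40.213
G1 X39.424 Y40.213
G1 X39.424 Y71.091
M5
G0 X176.868 Y68.794
M3 S745
G1 X175.425 Y63.510 F1628
G1 X169.743 Y54.345
G1 X162.829 Y43.282
G1 X157.690 Y32.303
G1 X157.336 Y23.391
G1 X164.772 Y18.528
M5
G0 X140.164 Y114.564
M3 S745
G1 X62.853 Y114.291 F1628
G1 X178.481 Y86.856
G1 X147.046 Y33.564
M5
G0 X0.000 Y0.000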